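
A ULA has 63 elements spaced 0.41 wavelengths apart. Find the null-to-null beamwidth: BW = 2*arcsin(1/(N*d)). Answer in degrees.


1/(N*d) = 1/(63*0.41) = 0.038715
BW = 2*arcsin(0.038715) = 4.4 degrees

4.4 degrees


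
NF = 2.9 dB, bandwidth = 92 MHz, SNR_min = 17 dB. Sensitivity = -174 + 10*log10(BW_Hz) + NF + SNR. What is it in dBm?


10*log10(92000000.0) = 79.64
S = -174 + 79.64 + 2.9 + 17 = -74.5 dBm

-74.5 dBm


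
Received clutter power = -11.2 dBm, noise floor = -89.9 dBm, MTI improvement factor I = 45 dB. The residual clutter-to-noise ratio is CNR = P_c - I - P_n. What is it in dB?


CNR = -11.2 - 45 - (-89.9) = 33.7 dB

33.7 dB


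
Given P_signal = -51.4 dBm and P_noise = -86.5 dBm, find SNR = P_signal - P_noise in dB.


SNR = -51.4 - (-86.5) = 35.1 dB

35.1 dB


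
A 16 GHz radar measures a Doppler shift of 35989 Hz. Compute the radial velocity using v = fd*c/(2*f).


v = 35989 * 3e8 / (2 * 16000000000.0) = 337.4 m/s

337.4 m/s


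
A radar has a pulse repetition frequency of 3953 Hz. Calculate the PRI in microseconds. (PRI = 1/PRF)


PRI = 1/3953 = 0.0002529724 s = 253.0 us

253.0 us


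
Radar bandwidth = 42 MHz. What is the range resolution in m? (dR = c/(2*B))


dR = 3e8 / (2 * 42000000.0) = 3.57 m

3.57 m


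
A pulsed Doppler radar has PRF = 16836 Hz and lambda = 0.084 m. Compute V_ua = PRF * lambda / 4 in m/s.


V_ua = 16836 * 0.084 / 4 = 353.6 m/s

353.6 m/s


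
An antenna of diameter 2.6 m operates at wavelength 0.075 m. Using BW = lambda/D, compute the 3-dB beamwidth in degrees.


BW_rad = 0.075 / 2.6 = 0.028846
BW_deg = 1.65 degrees

1.65 degrees


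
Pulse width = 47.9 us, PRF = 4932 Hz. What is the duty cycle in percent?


DC = 47.9e-6 * 4932 * 100 = 23.62%

23.62%


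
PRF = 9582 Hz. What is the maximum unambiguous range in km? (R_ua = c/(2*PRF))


R_ua = 3e8 / (2 * 9582) = 15654.4 m = 15.7 km

15.7 km


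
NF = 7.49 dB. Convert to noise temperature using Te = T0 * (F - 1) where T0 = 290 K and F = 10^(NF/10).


NF_lin = 10^(7.49/10) = 5.61048
Te = 290 * (5.61048 - 1) = 1337.0 K

1337.0 K


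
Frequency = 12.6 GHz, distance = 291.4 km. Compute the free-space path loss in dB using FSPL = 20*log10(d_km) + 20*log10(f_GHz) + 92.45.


20*log10(291.4) = 49.29
20*log10(12.6) = 22.01
FSPL = 163.7 dB

163.7 dB


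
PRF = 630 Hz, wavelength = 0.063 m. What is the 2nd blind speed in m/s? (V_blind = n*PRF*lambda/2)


V_blind = 2 * 630 * 0.063 / 2 = 39.7 m/s

39.7 m/s


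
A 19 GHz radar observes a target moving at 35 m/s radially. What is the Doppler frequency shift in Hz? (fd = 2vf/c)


fd = 2 * 35 * 19000000000.0 / 3e8 = 4433.3 Hz

4433.3 Hz


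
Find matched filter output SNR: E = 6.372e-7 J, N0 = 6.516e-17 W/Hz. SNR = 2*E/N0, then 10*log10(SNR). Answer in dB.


SNR_lin = 2 * 6.372e-7 / 6.516e-17 = 1.956e10
SNR_dB = 10*log10(1.956e10) = 102.9 dB

102.9 dB


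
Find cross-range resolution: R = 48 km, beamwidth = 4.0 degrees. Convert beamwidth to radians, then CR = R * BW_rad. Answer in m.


BW_rad = 0.06981317
CR = 48000 * 0.06981317 = 3351.0 m

3351.0 m


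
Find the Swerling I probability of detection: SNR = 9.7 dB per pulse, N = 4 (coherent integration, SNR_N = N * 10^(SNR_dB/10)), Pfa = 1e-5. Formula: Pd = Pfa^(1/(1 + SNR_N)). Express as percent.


SNR_lin = 10^(9.7/10) = 9.33254
SNR_N = 4 * 9.33254 = 37.33016
1/(1 + SNR_N) = 1/38.33016 = 0.0260891
Pd = (1e-5)^0.0260891 = 0.74055
Pd = 74.1%

74.1%


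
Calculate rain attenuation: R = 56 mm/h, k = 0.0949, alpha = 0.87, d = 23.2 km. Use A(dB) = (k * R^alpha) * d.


gamma = 0.0949 * 56^0.87 = 3.149124 dB/km
A = 3.149124 * 23.2 = 73.06 dB

73.06 dB


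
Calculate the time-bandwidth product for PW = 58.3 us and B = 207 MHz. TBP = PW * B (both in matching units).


TBP = 58.3 * 207 = 12068.1

12068.1


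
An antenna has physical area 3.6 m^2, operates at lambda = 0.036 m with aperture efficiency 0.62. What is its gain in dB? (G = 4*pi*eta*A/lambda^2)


G_linear = 4*pi*0.62*3.6/0.036^2 = 21642.08
G_dB = 10*log10(21642.08) = 43.4 dB

43.4 dB


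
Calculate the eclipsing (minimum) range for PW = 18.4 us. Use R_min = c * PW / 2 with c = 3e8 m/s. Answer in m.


R_min = 3e8 * 18.4e-6 / 2 = 2760.0 m

2760.0 m


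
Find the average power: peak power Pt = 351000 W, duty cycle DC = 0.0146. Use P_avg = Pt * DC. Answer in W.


P_avg = 351000 * 0.0146 = 5124.6 W

5124.6 W


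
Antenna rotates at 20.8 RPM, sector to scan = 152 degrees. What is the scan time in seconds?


t = 152 / (20.8 * 360) * 60 = 1.22 s

1.22 s


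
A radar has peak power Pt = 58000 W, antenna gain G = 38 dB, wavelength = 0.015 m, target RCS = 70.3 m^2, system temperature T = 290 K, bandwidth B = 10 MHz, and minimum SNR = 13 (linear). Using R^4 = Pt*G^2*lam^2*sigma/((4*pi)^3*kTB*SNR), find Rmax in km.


G_lin = 10^(38/10) = 6309.573445
R^4 = 58000 * 6309.573445^2 * 0.015^2 * 70.3 / ((4*pi)^3 * 1.38e-23 * 290 * 10000000.0 * 13)
R^4 = 3.53766e19 m^4
R_max = (3.53766e19)^(1/4) = 77122.1 m = 77.1 km

77.1 km


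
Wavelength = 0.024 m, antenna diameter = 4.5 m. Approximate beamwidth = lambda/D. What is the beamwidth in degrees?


BW_rad = 0.024 / 4.5 = 0.005333
BW_deg = 0.31 degrees

0.31 degrees


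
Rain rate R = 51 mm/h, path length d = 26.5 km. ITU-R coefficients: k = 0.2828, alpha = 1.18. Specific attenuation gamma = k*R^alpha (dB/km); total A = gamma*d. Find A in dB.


gamma = 0.2828 * 51^1.18 = 29.269292 dB/km
A = 29.269292 * 26.5 = 775.64 dB

775.64 dB


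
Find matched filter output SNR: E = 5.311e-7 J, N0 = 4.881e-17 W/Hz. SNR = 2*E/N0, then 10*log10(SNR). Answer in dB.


SNR_lin = 2 * 5.311e-7 / 4.881e-17 = 2.176e10
SNR_dB = 10*log10(2.176e10) = 103.4 dB

103.4 dB


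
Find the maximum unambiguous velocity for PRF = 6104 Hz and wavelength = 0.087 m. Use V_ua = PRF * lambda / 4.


V_ua = 6104 * 0.087 / 4 = 132.8 m/s

132.8 m/s


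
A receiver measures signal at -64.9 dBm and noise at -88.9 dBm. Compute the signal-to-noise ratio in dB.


SNR = -64.9 - (-88.9) = 24.0 dB

24.0 dB


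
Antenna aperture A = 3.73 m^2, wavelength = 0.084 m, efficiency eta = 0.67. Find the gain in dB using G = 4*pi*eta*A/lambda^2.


G_linear = 4*pi*0.67*3.73/0.084^2 = 4450.77
G_dB = 10*log10(4450.77) = 36.5 dB

36.5 dB


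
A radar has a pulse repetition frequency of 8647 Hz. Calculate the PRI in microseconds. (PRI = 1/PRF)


PRI = 1/8647 = 0.000115647 s = 115.6 us

115.6 us


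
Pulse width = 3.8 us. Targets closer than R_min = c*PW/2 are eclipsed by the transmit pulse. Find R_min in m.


R_min = 3e8 * 3.8e-6 / 2 = 570.0 m

570.0 m


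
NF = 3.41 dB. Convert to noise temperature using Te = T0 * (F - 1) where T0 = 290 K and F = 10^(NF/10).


NF_lin = 10^(3.41/10) = 2.192805
Te = 290 * (2.192805 - 1) = 345.9 K

345.9 K


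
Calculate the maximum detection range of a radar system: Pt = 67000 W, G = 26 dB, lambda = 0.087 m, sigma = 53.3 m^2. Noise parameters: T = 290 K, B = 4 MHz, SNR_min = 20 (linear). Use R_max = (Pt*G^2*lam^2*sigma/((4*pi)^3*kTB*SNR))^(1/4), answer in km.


G_lin = 10^(26/10) = 398.107171
R^4 = 67000 * 398.107171^2 * 0.087^2 * 53.3 / ((4*pi)^3 * 1.38e-23 * 290 * 4000000.0 * 20)
R^4 = 6.74286e18 m^4
R_max = (6.74286e18)^(1/4) = 50957.8 m = 51.0 km

51.0 km


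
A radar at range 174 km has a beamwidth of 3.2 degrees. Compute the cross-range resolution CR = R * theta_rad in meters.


BW_rad = 0.055850536
CR = 174000 * 0.055850536 = 9718.0 m

9718.0 m


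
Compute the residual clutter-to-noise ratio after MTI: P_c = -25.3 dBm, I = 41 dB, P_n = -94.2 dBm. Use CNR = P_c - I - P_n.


CNR = -25.3 - 41 - (-94.2) = 27.9 dB

27.9 dB


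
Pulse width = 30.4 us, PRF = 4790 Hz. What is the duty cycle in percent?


DC = 30.4e-6 * 4790 * 100 = 14.56%

14.56%


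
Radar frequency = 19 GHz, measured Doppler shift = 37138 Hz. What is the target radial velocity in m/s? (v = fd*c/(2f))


v = 37138 * 3e8 / (2 * 19000000000.0) = 293.2 m/s

293.2 m/s


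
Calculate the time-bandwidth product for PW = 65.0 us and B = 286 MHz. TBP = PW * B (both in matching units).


TBP = 65.0 * 286 = 18590.0

18590.0


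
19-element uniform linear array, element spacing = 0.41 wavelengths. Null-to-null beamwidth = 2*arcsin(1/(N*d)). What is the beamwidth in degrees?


1/(N*d) = 1/(19*0.41) = 0.12837
BW = 2*arcsin(0.12837) = 14.8 degrees

14.8 degrees


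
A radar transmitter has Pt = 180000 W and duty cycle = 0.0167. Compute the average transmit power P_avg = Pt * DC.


P_avg = 180000 * 0.0167 = 3006.0 W

3006.0 W


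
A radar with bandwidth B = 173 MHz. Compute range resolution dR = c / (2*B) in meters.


dR = 3e8 / (2 * 173000000.0) = 0.87 m

0.87 m


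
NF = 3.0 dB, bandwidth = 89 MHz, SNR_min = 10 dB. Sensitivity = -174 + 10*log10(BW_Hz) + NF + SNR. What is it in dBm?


10*log10(89000000.0) = 79.49
S = -174 + 79.49 + 3.0 + 10 = -81.5 dBm

-81.5 dBm


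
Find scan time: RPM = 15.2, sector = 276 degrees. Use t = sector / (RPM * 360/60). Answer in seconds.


t = 276 / (15.2 * 360) * 60 = 3.03 s

3.03 s


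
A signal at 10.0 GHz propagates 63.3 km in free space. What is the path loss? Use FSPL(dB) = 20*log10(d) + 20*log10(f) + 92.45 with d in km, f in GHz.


20*log10(63.3) = 36.03
20*log10(10.0) = 20.0
FSPL = 148.5 dB

148.5 dB


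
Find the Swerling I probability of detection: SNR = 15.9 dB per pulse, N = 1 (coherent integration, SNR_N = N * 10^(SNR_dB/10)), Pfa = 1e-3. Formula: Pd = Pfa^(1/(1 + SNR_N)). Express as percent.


SNR_lin = 10^(15.9/10) = 38.90451
SNR_N = 1 * 38.90451 = 38.90451
1/(1 + SNR_N) = 1/39.90451 = 0.0250598
Pd = (1e-3)^0.0250598 = 0.84105
Pd = 84.1%

84.1%


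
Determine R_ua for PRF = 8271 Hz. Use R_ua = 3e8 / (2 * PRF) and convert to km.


R_ua = 3e8 / (2 * 8271) = 18135.7 m = 18.1 km

18.1 km


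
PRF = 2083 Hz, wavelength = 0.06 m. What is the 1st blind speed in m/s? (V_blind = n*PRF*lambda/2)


V_blind = 1 * 2083 * 0.06 / 2 = 62.5 m/s

62.5 m/s


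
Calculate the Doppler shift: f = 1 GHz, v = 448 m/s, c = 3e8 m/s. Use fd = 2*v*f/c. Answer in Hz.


fd = 2 * 448 * 1000000000.0 / 3e8 = 2986.7 Hz

2986.7 Hz


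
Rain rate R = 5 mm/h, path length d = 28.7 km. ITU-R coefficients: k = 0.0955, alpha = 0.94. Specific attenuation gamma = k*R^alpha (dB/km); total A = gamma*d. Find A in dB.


gamma = 0.0955 * 5^0.94 = 0.433546 dB/km
A = 0.433546 * 28.7 = 12.44 dB

12.44 dB


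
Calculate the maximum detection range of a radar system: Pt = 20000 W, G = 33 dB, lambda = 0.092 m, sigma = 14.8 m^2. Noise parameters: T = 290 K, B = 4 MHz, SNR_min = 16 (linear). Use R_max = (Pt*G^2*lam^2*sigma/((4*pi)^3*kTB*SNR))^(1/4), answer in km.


G_lin = 10^(33/10) = 1995.262315
R^4 = 20000 * 1995.262315^2 * 0.092^2 * 14.8 / ((4*pi)^3 * 1.38e-23 * 290 * 4000000.0 * 16)
R^4 = 1.96237e19 m^4
R_max = (1.96237e19)^(1/4) = 66557.2 m = 66.6 km

66.6 km


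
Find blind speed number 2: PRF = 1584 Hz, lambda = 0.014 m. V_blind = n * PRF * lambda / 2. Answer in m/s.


V_blind = 2 * 1584 * 0.014 / 2 = 22.2 m/s

22.2 m/s


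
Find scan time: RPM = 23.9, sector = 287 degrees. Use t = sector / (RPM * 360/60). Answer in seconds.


t = 287 / (23.9 * 360) * 60 = 2.0 s

2.0 s


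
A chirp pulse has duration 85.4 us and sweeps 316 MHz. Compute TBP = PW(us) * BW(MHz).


TBP = 85.4 * 316 = 26986.4

26986.4


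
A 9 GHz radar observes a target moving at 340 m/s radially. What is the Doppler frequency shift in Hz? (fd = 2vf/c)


fd = 2 * 340 * 9000000000.0 / 3e8 = 20400.0 Hz

20400.0 Hz


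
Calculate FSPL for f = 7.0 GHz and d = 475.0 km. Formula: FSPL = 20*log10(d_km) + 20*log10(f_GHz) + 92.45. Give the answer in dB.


20*log10(475.0) = 53.53
20*log10(7.0) = 16.9
FSPL = 162.9 dB

162.9 dB


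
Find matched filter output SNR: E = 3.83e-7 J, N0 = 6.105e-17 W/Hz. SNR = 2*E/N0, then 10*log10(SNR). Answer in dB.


SNR_lin = 2 * 3.83e-7 / 6.105e-17 = 1.255e10
SNR_dB = 10*log10(1.255e10) = 101.0 dB

101.0 dB


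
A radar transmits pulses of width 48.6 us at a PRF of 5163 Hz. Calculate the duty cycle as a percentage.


DC = 48.6e-6 * 5163 * 100 = 25.09%

25.09%


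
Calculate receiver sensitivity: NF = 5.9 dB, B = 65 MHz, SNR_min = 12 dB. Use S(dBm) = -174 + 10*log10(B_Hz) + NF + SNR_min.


10*log10(65000000.0) = 78.13
S = -174 + 78.13 + 5.9 + 12 = -78.0 dBm

-78.0 dBm


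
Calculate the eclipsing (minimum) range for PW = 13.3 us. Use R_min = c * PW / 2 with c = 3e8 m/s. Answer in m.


R_min = 3e8 * 13.3e-6 / 2 = 1995.0 m

1995.0 m


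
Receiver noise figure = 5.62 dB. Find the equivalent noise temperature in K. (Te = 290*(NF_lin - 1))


NF_lin = 10^(5.62/10) = 3.647539
Te = 290 * (3.647539 - 1) = 767.8 K

767.8 K


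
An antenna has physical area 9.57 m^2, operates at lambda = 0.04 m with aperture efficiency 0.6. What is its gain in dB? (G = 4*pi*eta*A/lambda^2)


G_linear = 4*pi*0.6*9.57/0.04^2 = 45097.56
G_dB = 10*log10(45097.56) = 46.5 dB

46.5 dB


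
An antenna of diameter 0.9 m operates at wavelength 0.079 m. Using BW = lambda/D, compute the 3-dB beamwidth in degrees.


BW_rad = 0.079 / 0.9 = 0.087778
BW_deg = 5.03 degrees

5.03 degrees


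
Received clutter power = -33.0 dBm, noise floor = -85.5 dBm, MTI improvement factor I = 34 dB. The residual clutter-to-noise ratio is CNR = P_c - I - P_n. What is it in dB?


CNR = -33.0 - 34 - (-85.5) = 18.5 dB

18.5 dB


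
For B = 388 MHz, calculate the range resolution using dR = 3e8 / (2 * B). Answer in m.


dR = 3e8 / (2 * 388000000.0) = 0.39 m

0.39 m


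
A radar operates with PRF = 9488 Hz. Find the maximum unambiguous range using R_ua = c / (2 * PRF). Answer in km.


R_ua = 3e8 / (2 * 9488) = 15809.4 m = 15.8 km

15.8 km


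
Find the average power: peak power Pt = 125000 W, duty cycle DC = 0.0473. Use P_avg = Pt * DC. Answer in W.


P_avg = 125000 * 0.0473 = 5912.5 W

5912.5 W


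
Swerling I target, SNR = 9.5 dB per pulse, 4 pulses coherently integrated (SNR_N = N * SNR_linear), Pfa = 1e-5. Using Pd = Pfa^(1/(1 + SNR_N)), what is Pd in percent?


SNR_lin = 10^(9.5/10) = 8.91251
SNR_N = 4 * 8.91251 = 35.65004
1/(1 + SNR_N) = 1/36.65004 = 0.0272851
Pd = (1e-5)^0.0272851 = 0.73042
Pd = 73.0%

73.0%


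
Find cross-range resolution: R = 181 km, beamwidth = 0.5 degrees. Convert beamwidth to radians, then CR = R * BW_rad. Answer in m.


BW_rad = 0.008726646
CR = 181000 * 0.008726646 = 1579.5 m

1579.5 m


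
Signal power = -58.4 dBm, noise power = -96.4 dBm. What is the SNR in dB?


SNR = -58.4 - (-96.4) = 38.0 dB

38.0 dB


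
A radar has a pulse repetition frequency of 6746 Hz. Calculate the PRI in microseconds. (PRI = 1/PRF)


PRI = 1/6746 = 0.000148236 s = 148.2 us

148.2 us


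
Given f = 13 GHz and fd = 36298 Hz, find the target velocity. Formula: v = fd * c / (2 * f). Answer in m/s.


v = 36298 * 3e8 / (2 * 13000000000.0) = 418.8 m/s

418.8 m/s


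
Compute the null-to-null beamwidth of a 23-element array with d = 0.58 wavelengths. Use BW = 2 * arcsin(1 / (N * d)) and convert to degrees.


1/(N*d) = 1/(23*0.58) = 0.074963
BW = 2*arcsin(0.074963) = 8.6 degrees

8.6 degrees


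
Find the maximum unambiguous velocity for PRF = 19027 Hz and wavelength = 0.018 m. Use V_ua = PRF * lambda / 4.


V_ua = 19027 * 0.018 / 4 = 85.6 m/s

85.6 m/s


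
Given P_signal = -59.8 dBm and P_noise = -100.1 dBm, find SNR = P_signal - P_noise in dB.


SNR = -59.8 - (-100.1) = 40.3 dB

40.3 dB


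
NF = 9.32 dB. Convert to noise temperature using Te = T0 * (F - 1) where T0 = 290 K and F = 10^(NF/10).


NF_lin = 10^(9.32/10) = 8.550667
Te = 290 * (8.550667 - 1) = 2189.7 K

2189.7 K


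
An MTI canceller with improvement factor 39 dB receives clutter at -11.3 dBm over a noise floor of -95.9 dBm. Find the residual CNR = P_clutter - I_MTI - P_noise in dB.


CNR = -11.3 - 39 - (-95.9) = 45.6 dB

45.6 dB


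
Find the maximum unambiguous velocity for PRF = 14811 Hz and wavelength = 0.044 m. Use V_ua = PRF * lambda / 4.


V_ua = 14811 * 0.044 / 4 = 162.9 m/s

162.9 m/s


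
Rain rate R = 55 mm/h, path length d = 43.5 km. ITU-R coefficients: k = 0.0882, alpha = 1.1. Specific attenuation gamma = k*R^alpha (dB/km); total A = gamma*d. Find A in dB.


gamma = 0.0882 * 55^1.1 = 7.24215 dB/km
A = 7.24215 * 43.5 = 315.03 dB

315.03 dB


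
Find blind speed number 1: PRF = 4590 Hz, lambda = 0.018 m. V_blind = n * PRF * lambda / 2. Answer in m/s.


V_blind = 1 * 4590 * 0.018 / 2 = 41.3 m/s

41.3 m/s


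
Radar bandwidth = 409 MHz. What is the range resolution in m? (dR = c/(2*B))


dR = 3e8 / (2 * 409000000.0) = 0.37 m

0.37 m


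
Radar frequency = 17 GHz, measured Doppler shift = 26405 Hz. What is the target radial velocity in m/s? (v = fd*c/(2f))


v = 26405 * 3e8 / (2 * 17000000000.0) = 233.0 m/s

233.0 m/s


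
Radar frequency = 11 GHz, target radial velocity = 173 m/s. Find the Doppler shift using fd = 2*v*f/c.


fd = 2 * 173 * 11000000000.0 / 3e8 = 12686.7 Hz

12686.7 Hz


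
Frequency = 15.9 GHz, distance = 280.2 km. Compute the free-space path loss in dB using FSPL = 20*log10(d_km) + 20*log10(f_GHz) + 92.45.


20*log10(280.2) = 48.95
20*log10(15.9) = 24.03
FSPL = 165.4 dB

165.4 dB


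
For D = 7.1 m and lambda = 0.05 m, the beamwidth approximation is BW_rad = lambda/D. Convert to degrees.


BW_rad = 0.05 / 7.1 = 0.007042
BW_deg = 0.4 degrees

0.4 degrees


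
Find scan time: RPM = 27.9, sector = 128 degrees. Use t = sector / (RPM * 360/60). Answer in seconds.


t = 128 / (27.9 * 360) * 60 = 0.76 s

0.76 s


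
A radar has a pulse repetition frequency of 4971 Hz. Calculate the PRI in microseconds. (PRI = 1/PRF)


PRI = 1/4971 = 0.0002011668 s = 201.2 us

201.2 us


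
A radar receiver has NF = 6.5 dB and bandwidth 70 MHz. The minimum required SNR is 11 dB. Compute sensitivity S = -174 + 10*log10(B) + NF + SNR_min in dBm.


10*log10(70000000.0) = 78.45
S = -174 + 78.45 + 6.5 + 11 = -78.0 dBm

-78.0 dBm


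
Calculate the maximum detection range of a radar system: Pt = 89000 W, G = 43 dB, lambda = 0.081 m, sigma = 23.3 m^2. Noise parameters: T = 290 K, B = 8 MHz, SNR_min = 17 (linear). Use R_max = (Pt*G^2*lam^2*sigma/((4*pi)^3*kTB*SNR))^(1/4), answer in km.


G_lin = 10^(43/10) = 19952.62315
R^4 = 89000 * 19952.62315^2 * 0.081^2 * 23.3 / ((4*pi)^3 * 1.38e-23 * 290 * 8000000.0 * 17)
R^4 = 5.01499e21 m^4
R_max = (5.01499e21)^(1/4) = 266113.9 m = 266.1 km

266.1 km


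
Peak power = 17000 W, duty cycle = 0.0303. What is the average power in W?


P_avg = 17000 * 0.0303 = 515.1 W

515.1 W


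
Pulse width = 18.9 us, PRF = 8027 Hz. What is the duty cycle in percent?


DC = 18.9e-6 * 8027 * 100 = 15.17%

15.17%


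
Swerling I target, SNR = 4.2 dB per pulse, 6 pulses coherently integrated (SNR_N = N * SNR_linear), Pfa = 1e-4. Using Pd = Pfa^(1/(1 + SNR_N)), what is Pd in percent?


SNR_lin = 10^(4.2/10) = 2.63027
SNR_N = 6 * 2.63027 = 15.78162
1/(1 + SNR_N) = 1/16.78162 = 0.059589
Pd = (1e-4)^0.059589 = 0.57762
Pd = 57.8%

57.8%


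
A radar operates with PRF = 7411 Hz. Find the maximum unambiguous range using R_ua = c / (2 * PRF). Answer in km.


R_ua = 3e8 / (2 * 7411) = 20240.2 m = 20.2 km

20.2 km


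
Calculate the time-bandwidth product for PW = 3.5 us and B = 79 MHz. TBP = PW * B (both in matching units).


TBP = 3.5 * 79 = 276.5

276.5


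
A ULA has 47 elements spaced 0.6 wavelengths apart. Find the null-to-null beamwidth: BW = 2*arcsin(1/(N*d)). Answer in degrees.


1/(N*d) = 1/(47*0.6) = 0.035461
BW = 2*arcsin(0.035461) = 4.1 degrees

4.1 degrees


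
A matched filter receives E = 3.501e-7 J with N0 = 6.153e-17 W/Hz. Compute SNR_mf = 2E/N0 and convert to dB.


SNR_lin = 2 * 3.501e-7 / 6.153e-17 = 1.138e10
SNR_dB = 10*log10(1.138e10) = 100.6 dB

100.6 dB


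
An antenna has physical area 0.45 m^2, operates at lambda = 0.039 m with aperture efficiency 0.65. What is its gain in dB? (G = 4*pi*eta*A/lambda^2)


G_linear = 4*pi*0.65*0.45/0.039^2 = 2416.61
G_dB = 10*log10(2416.61) = 33.8 dB

33.8 dB


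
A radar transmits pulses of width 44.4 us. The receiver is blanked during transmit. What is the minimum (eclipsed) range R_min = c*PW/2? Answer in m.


R_min = 3e8 * 44.4e-6 / 2 = 6660.0 m

6660.0 m


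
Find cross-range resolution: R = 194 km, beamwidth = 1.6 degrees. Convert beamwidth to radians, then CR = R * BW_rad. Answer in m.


BW_rad = 0.027925268
CR = 194000 * 0.027925268 = 5417.5 m

5417.5 m


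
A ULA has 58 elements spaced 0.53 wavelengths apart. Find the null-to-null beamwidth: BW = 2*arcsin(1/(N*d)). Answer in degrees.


1/(N*d) = 1/(58*0.53) = 0.032531
BW = 2*arcsin(0.032531) = 3.7 degrees

3.7 degrees


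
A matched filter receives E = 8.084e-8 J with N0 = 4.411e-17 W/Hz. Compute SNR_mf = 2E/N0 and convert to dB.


SNR_lin = 2 * 8.084e-8 / 4.411e-17 = 3.665e9
SNR_dB = 10*log10(3.665e9) = 95.6 dB

95.6 dB


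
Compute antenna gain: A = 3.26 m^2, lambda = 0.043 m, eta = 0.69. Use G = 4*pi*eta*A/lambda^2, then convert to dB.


G_linear = 4*pi*0.69*3.26/0.043^2 = 15287.61
G_dB = 10*log10(15287.61) = 41.8 dB

41.8 dB


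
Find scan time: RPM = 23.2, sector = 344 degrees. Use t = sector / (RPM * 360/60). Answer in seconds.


t = 344 / (23.2 * 360) * 60 = 2.47 s

2.47 s


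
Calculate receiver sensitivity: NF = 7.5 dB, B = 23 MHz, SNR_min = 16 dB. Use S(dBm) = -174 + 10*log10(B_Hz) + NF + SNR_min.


10*log10(23000000.0) = 73.62
S = -174 + 73.62 + 7.5 + 16 = -76.9 dBm

-76.9 dBm


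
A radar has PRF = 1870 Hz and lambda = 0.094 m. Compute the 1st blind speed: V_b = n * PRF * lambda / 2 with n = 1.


V_blind = 1 * 1870 * 0.094 / 2 = 87.9 m/s

87.9 m/s


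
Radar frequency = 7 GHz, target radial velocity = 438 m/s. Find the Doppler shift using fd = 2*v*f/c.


fd = 2 * 438 * 7000000000.0 / 3e8 = 20440.0 Hz

20440.0 Hz


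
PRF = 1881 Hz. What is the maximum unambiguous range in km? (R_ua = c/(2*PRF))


R_ua = 3e8 / (2 * 1881) = 79744.8 m = 79.7 km

79.7 km


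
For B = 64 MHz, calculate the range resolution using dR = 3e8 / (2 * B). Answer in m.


dR = 3e8 / (2 * 64000000.0) = 2.34 m

2.34 m


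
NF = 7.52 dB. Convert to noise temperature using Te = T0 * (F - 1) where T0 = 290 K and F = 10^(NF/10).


NF_lin = 10^(7.52/10) = 5.64937
Te = 290 * (5.64937 - 1) = 1348.3 K

1348.3 K


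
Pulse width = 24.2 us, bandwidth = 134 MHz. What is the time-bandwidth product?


TBP = 24.2 * 134 = 3242.8

3242.8


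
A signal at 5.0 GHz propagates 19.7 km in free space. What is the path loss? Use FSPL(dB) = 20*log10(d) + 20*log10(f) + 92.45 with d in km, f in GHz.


20*log10(19.7) = 25.89
20*log10(5.0) = 13.98
FSPL = 132.3 dB

132.3 dB


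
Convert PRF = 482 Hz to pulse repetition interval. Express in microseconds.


PRI = 1/482 = 0.0020746888 s = 2074.7 us

2074.7 us


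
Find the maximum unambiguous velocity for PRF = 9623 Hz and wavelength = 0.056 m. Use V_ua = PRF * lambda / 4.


V_ua = 9623 * 0.056 / 4 = 134.7 m/s

134.7 m/s


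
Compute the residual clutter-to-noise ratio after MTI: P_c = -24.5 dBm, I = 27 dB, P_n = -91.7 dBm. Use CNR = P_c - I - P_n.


CNR = -24.5 - 27 - (-91.7) = 40.2 dB

40.2 dB


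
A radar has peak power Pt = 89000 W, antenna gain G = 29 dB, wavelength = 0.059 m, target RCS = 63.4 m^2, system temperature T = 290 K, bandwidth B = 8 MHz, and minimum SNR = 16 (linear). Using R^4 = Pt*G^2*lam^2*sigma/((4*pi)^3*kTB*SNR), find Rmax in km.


G_lin = 10^(29/10) = 794.328235
R^4 = 89000 * 794.328235^2 * 0.059^2 * 63.4 / ((4*pi)^3 * 1.38e-23 * 290 * 8000000.0 * 16)
R^4 = 1.21918e19 m^4
R_max = (1.21918e19)^(1/4) = 59090.4 m = 59.1 km

59.1 km


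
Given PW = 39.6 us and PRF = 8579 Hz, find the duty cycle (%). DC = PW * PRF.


DC = 39.6e-6 * 8579 * 100 = 33.97%

33.97%


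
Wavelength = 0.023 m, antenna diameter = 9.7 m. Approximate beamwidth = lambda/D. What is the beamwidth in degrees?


BW_rad = 0.023 / 9.7 = 0.002371
BW_deg = 0.14 degrees

0.14 degrees


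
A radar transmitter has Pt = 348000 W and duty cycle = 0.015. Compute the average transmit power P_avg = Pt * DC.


P_avg = 348000 * 0.015 = 5220.0 W

5220.0 W


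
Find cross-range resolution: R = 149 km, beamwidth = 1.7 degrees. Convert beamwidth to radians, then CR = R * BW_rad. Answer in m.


BW_rad = 0.029670597
CR = 149000 * 0.029670597 = 4420.9 m

4420.9 m


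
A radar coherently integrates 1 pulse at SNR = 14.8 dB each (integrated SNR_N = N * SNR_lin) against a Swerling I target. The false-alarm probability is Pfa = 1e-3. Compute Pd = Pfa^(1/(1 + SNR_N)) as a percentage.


SNR_lin = 10^(14.8/10) = 30.19952
SNR_N = 1 * 30.19952 = 30.19952
1/(1 + SNR_N) = 1/31.19952 = 0.0320518
Pd = (1e-3)^0.0320518 = 0.80139
Pd = 80.1%

80.1%


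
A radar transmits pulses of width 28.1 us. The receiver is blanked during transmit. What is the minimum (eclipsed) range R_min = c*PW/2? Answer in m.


R_min = 3e8 * 28.1e-6 / 2 = 4215.0 m

4215.0 m


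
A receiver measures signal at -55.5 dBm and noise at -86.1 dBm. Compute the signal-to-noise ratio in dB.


SNR = -55.5 - (-86.1) = 30.6 dB

30.6 dB


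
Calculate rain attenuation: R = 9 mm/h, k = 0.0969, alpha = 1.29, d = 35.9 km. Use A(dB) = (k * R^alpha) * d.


gamma = 0.0969 * 9^1.29 = 1.649288 dB/km
A = 1.649288 * 35.9 = 59.21 dB

59.21 dB


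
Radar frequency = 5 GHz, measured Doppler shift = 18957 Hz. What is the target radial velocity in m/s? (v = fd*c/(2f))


v = 18957 * 3e8 / (2 * 5000000000.0) = 568.7 m/s

568.7 m/s


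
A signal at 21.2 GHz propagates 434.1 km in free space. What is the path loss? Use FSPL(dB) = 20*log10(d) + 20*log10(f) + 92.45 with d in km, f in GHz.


20*log10(434.1) = 52.75
20*log10(21.2) = 26.53
FSPL = 171.7 dB

171.7 dB


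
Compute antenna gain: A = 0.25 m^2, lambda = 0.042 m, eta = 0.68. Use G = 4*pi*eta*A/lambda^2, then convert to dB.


G_linear = 4*pi*0.68*0.25/0.042^2 = 1211.04
G_dB = 10*log10(1211.04) = 30.8 dB

30.8 dB


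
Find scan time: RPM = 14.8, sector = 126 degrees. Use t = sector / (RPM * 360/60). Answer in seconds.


t = 126 / (14.8 * 360) * 60 = 1.42 s

1.42 s


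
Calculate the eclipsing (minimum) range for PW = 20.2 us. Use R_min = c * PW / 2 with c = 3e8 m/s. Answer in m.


R_min = 3e8 * 20.2e-6 / 2 = 3030.0 m

3030.0 m


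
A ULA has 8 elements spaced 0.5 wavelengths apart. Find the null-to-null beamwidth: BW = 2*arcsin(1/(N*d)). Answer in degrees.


1/(N*d) = 1/(8*0.5) = 0.25
BW = 2*arcsin(0.25) = 29.0 degrees

29.0 degrees


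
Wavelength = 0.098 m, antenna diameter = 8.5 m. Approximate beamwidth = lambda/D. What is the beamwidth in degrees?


BW_rad = 0.098 / 8.5 = 0.011529
BW_deg = 0.66 degrees

0.66 degrees


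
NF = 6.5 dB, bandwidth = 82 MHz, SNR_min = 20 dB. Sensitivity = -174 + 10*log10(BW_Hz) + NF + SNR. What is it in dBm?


10*log10(82000000.0) = 79.14
S = -174 + 79.14 + 6.5 + 20 = -68.4 dBm

-68.4 dBm


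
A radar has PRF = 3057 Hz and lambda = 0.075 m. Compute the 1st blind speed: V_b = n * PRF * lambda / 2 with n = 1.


V_blind = 1 * 3057 * 0.075 / 2 = 114.6 m/s

114.6 m/s


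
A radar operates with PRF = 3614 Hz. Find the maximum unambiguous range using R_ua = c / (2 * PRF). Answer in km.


R_ua = 3e8 / (2 * 3614) = 41505.3 m = 41.5 km

41.5 km


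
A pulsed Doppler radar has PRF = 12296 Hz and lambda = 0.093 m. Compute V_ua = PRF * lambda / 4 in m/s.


V_ua = 12296 * 0.093 / 4 = 285.9 m/s

285.9 m/s


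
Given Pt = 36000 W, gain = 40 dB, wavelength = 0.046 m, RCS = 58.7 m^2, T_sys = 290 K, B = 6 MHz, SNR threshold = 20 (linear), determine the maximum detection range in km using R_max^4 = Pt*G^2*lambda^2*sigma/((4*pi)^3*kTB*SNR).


G_lin = 10^(40/10) = 10000.0
R^4 = 36000 * 10000.0^2 * 0.046^2 * 58.7 / ((4*pi)^3 * 1.38e-23 * 290 * 6000000.0 * 20)
R^4 = 4.69211e20 m^4
R_max = (4.69211e20)^(1/4) = 147177.7 m = 147.2 km

147.2 km


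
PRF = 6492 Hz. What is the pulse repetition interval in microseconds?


PRI = 1/6492 = 0.0001540357 s = 154.0 us

154.0 us


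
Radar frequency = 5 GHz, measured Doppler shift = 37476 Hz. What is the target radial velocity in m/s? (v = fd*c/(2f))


v = 37476 * 3e8 / (2 * 5000000000.0) = 1124.3 m/s

1124.3 m/s


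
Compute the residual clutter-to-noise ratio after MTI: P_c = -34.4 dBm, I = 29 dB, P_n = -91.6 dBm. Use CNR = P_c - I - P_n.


CNR = -34.4 - 29 - (-91.6) = 28.2 dB

28.2 dB


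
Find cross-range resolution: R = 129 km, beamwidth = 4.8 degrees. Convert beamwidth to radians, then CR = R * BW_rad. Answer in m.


BW_rad = 0.083775804
CR = 129000 * 0.083775804 = 10807.1 m

10807.1 m


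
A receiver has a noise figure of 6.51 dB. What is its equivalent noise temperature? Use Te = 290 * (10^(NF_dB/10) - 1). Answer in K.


NF_lin = 10^(6.51/10) = 4.477133
Te = 290 * (4.477133 - 1) = 1008.4 K

1008.4 K


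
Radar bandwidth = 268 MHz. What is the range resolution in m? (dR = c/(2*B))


dR = 3e8 / (2 * 268000000.0) = 0.56 m

0.56 m


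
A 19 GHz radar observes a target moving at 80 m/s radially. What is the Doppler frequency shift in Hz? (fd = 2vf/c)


fd = 2 * 80 * 19000000000.0 / 3e8 = 10133.3 Hz

10133.3 Hz


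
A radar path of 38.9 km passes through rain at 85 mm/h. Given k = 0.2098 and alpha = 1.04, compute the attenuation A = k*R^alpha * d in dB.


gamma = 0.2098 * 85^1.04 = 21.301058 dB/km
A = 21.301058 * 38.9 = 828.61 dB

828.61 dB


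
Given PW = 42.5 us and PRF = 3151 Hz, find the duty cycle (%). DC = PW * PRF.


DC = 42.5e-6 * 3151 * 100 = 13.39%

13.39%


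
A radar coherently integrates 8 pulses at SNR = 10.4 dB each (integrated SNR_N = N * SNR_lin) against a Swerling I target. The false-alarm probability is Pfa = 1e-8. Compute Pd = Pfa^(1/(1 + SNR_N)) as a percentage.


SNR_lin = 10^(10.4/10) = 10.96478
SNR_N = 8 * 10.96478 = 87.71824
1/(1 + SNR_N) = 1/88.71824 = 0.0112716
Pd = (1e-8)^0.0112716 = 0.81251
Pd = 81.3%

81.3%


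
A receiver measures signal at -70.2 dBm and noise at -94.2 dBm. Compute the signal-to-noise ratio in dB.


SNR = -70.2 - (-94.2) = 24.0 dB

24.0 dB


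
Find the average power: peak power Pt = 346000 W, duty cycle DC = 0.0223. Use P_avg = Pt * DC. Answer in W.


P_avg = 346000 * 0.0223 = 7715.8 W

7715.8 W


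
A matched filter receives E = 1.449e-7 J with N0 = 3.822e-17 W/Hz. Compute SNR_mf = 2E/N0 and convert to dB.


SNR_lin = 2 * 1.449e-7 / 3.822e-17 = 7.582e9
SNR_dB = 10*log10(7.582e9) = 98.8 dB

98.8 dB


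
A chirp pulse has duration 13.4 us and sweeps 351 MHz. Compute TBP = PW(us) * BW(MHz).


TBP = 13.4 * 351 = 4703.4

4703.4


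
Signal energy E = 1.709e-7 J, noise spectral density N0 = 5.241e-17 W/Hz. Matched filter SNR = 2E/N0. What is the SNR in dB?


SNR_lin = 2 * 1.709e-7 / 5.241e-17 = 6.522e9
SNR_dB = 10*log10(6.522e9) = 98.1 dB

98.1 dB


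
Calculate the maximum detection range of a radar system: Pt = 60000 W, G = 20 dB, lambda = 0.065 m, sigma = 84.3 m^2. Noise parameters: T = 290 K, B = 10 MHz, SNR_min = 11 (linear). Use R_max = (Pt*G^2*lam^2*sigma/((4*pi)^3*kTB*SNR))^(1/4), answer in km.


G_lin = 10^(20/10) = 100.0
R^4 = 60000 * 100.0^2 * 0.065^2 * 84.3 / ((4*pi)^3 * 1.38e-23 * 290 * 10000000.0 * 11)
R^4 = 2.44628e17 m^4
R_max = (2.44628e17)^(1/4) = 22239.6 m = 22.2 km

22.2 km


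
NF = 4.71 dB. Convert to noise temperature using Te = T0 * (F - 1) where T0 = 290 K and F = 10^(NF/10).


NF_lin = 10^(4.71/10) = 2.958012
Te = 290 * (2.958012 - 1) = 567.8 K

567.8 K


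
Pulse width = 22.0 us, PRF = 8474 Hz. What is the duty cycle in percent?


DC = 22.0e-6 * 8474 * 100 = 18.64%

18.64%


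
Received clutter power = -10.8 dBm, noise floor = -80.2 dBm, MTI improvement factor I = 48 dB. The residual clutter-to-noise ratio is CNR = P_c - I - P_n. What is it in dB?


CNR = -10.8 - 48 - (-80.2) = 21.4 dB

21.4 dB


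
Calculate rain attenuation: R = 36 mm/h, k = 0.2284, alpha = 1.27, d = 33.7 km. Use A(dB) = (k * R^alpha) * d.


gamma = 0.2284 * 36^1.27 = 21.637161 dB/km
A = 21.637161 * 33.7 = 729.17 dB

729.17 dB


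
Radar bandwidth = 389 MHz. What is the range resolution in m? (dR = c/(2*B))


dR = 3e8 / (2 * 389000000.0) = 0.39 m

0.39 m


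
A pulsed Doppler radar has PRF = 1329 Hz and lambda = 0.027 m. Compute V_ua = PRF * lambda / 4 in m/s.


V_ua = 1329 * 0.027 / 4 = 9.0 m/s

9.0 m/s


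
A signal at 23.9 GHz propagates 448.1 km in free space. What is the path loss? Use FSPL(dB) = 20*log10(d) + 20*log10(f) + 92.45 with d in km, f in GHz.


20*log10(448.1) = 53.03
20*log10(23.9) = 27.57
FSPL = 173.0 dB

173.0 dB


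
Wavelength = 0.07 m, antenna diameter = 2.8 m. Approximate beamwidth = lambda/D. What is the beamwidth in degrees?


BW_rad = 0.07 / 2.8 = 0.025
BW_deg = 1.43 degrees

1.43 degrees


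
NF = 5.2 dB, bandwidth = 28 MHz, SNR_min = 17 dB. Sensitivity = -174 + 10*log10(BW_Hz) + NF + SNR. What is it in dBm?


10*log10(28000000.0) = 74.47
S = -174 + 74.47 + 5.2 + 17 = -77.3 dBm

-77.3 dBm


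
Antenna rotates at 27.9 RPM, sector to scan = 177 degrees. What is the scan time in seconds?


t = 177 / (27.9 * 360) * 60 = 1.06 s

1.06 s


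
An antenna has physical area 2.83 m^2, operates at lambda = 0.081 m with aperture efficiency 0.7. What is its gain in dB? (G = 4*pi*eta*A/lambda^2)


G_linear = 4*pi*0.7*2.83/0.081^2 = 3794.24
G_dB = 10*log10(3794.24) = 35.8 dB

35.8 dB


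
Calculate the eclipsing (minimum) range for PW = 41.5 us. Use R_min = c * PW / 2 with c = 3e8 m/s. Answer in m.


R_min = 3e8 * 41.5e-6 / 2 = 6225.0 m

6225.0 m


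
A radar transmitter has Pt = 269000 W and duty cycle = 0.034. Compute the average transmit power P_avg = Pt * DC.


P_avg = 269000 * 0.034 = 9146.0 W

9146.0 W


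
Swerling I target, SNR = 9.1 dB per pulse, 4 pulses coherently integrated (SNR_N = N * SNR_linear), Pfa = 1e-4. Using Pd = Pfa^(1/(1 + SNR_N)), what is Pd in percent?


SNR_lin = 10^(9.1/10) = 8.12831
SNR_N = 4 * 8.12831 = 32.51324
1/(1 + SNR_N) = 1/33.51324 = 0.029839
Pd = (1e-4)^0.029839 = 0.7597
Pd = 76.0%

76.0%


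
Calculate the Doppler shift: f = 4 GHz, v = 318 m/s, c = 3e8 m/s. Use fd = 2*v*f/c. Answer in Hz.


fd = 2 * 318 * 4000000000.0 / 3e8 = 8480.0 Hz

8480.0 Hz


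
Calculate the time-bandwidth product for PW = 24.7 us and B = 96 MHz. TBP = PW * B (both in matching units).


TBP = 24.7 * 96 = 2371.2

2371.2


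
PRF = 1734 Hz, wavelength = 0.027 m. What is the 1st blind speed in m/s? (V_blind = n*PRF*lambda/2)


V_blind = 1 * 1734 * 0.027 / 2 = 23.4 m/s

23.4 m/s


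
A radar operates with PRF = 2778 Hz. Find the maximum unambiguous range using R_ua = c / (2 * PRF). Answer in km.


R_ua = 3e8 / (2 * 2778) = 53995.7 m = 54.0 km

54.0 km


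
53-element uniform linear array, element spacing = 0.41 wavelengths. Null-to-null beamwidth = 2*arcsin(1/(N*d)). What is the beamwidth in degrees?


1/(N*d) = 1/(53*0.41) = 0.046019
BW = 2*arcsin(0.046019) = 5.3 degrees

5.3 degrees


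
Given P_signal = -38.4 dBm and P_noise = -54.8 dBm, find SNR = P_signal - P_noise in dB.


SNR = -38.4 - (-54.8) = 16.4 dB

16.4 dB


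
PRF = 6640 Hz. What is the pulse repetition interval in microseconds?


PRI = 1/6640 = 0.0001506024 s = 150.6 us

150.6 us


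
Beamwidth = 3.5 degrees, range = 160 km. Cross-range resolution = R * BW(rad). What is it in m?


BW_rad = 0.061086524
CR = 160000 * 0.061086524 = 9773.8 m

9773.8 m


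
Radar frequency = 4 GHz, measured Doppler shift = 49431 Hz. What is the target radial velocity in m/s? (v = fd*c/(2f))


v = 49431 * 3e8 / (2 * 4000000000.0) = 1853.7 m/s

1853.7 m/s


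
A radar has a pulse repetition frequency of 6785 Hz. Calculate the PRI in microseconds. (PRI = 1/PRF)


PRI = 1/6785 = 0.0001473839 s = 147.4 us

147.4 us


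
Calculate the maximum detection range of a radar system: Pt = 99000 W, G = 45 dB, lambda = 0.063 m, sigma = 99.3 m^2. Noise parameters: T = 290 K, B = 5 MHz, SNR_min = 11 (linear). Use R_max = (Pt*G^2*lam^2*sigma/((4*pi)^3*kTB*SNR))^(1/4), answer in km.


G_lin = 10^(45/10) = 31622.776602
R^4 = 99000 * 31622.776602^2 * 0.063^2 * 99.3 / ((4*pi)^3 * 1.38e-23 * 290 * 5000000.0 * 11)
R^4 = 8.93298e22 m^4
R_max = (8.93298e22)^(1/4) = 546700.0 m = 546.7 km

546.7 km


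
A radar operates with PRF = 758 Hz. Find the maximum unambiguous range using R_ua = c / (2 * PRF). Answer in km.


R_ua = 3e8 / (2 * 758) = 197889.2 m = 197.9 km

197.9 km


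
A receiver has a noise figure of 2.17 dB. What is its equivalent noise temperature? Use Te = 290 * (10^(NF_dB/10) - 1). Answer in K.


NF_lin = 10^(2.17/10) = 1.648162
Te = 290 * (1.648162 - 1) = 188.0 K

188.0 K


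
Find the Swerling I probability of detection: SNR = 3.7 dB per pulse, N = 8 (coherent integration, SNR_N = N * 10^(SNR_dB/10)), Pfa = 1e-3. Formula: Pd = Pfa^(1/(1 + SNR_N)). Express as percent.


SNR_lin = 10^(3.7/10) = 2.34423
SNR_N = 8 * 2.34423 = 18.75384
1/(1 + SNR_N) = 1/19.75384 = 0.0506231
Pd = (1e-3)^0.0506231 = 0.70491
Pd = 70.5%

70.5%


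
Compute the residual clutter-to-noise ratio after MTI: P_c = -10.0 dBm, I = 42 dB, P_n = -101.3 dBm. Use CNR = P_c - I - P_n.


CNR = -10.0 - 42 - (-101.3) = 49.3 dB

49.3 dB


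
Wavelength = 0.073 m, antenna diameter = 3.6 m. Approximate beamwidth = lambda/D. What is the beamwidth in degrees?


BW_rad = 0.073 / 3.6 = 0.020278
BW_deg = 1.16 degrees

1.16 degrees


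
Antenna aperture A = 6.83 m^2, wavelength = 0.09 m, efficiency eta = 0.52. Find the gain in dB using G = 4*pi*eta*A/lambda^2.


G_linear = 4*pi*0.52*6.83/0.09^2 = 5509.97
G_dB = 10*log10(5509.97) = 37.4 dB

37.4 dB


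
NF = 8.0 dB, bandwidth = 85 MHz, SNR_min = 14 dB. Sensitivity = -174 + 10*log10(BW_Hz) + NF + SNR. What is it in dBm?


10*log10(85000000.0) = 79.29
S = -174 + 79.29 + 8.0 + 14 = -72.7 dBm

-72.7 dBm


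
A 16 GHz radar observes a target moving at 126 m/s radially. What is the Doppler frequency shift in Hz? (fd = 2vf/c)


fd = 2 * 126 * 16000000000.0 / 3e8 = 13440.0 Hz

13440.0 Hz


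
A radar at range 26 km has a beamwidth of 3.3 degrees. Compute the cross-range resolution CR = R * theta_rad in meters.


BW_rad = 0.057595865
CR = 26000 * 0.057595865 = 1497.5 m

1497.5 m


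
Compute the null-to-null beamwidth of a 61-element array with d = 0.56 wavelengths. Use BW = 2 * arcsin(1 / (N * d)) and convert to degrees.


1/(N*d) = 1/(61*0.56) = 0.029274
BW = 2*arcsin(0.029274) = 3.4 degrees

3.4 degrees


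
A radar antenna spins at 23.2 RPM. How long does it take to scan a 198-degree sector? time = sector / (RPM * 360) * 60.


t = 198 / (23.2 * 360) * 60 = 1.42 s

1.42 s


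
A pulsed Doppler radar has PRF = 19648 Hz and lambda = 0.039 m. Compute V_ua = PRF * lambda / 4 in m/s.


V_ua = 19648 * 0.039 / 4 = 191.6 m/s

191.6 m/s


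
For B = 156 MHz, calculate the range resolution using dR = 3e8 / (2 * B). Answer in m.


dR = 3e8 / (2 * 156000000.0) = 0.96 m

0.96 m


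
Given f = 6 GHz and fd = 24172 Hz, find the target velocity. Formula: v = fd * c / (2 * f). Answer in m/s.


v = 24172 * 3e8 / (2 * 6000000000.0) = 604.3 m/s

604.3 m/s


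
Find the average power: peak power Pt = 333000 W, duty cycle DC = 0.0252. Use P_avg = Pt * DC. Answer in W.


P_avg = 333000 * 0.0252 = 8391.6 W

8391.6 W


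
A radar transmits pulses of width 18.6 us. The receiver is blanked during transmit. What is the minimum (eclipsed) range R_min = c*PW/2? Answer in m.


R_min = 3e8 * 18.6e-6 / 2 = 2790.0 m

2790.0 m
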